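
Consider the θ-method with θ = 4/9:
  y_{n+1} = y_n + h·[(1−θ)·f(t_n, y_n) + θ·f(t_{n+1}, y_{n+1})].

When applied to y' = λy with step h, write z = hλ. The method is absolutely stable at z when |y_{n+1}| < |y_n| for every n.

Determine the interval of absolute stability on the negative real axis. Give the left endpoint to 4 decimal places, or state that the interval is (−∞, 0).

Set f=λy, z=hλ:
  y_{n+1} = y_n + z·[5/9·y_n + 4/9·y_{n+1}] ⇒ (1 − 4/9z)y_{n+1} = (1 + 5/9z)y_n
  R(z) = (1 + 5/9z)/(1 − 4/9z).

Solve |R(x)|<1 on ℝ⁻.
x=-0.51: |R|=0.5842
R=−1: 1+5/9x = −1+4/9x ⇒ -1/9x=2 ⇒ x=2/(-1/9)=-18.0000
Confirm numerically:
  x=-12.535: |R|=0.90759 <1
  x=-12.132: |R|=0.89800 <1
  x=-9.768: |R|=0.82876 <1
  x=-18.513: |R|=1.00618 >1
  x=-18.374: |R|=1.00453 >1
Stable set (-18.0000, 0).

z∈(-18.0000,0).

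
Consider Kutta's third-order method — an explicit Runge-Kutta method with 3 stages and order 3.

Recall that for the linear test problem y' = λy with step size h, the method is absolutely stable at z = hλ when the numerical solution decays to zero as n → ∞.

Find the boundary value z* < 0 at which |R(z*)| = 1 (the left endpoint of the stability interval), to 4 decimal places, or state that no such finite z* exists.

z* = -2.5127.

On y'=λy, z=hλ:
  order 3, 3-stage ⇒ R(z)=1+z+z^2/2+z^3/6
  (e.g. R(-1.6)=-0.00267, |R|=0.00267)

Boundary: |R(x)|=1, x<0.
x=-1.6: |R|=0.0027
|R(-1.66)|=0.0446 |R(-1.31)|=0.1734 |R(-0.97)|=0.3483
Bisect:
  x_lo=-2.8522 |R|=1.6517  x_hi=-0.3621 |R|=0.6956
  mid=-1.60712 |R|=0.00752 →hi
  mid=-2.22964 |R|=0.59135 →hi
  mid=-2.54090 |R|=1.04689 →lo
  mid=-2.38527 |R|=0.80234 →hi
  mid=-2.46308 |R|=0.92019 →hi
  mid=-2.50199 |R|=0.98240 →hi
  mid=-2.52144 |R|=1.01436 →lo
  mid=-2.51172 |R|=0.99831 →hi
  mid=-2.51658 |R|=1.00631 →lo
  mid=-2.51415 |R|=1.00231 →lo
  ...
  [-2.51278,-2.51263] ⇒ x*=-2.5127
Stable set (-2.5127, 0).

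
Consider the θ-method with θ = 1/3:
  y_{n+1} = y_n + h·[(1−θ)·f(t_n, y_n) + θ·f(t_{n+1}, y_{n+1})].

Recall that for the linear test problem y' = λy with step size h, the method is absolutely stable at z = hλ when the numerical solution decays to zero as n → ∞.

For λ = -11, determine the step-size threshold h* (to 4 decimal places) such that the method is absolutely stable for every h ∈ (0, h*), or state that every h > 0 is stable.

(-6.0000,0); λ=-11 ⇒ h* = (6)/11 = 0.5455.

With y'=λy (z=hλ):
  y_{n+1} = y_n + z·[2/3·y_n + 1/3·y_{n+1}] ⇒ (1 − 1/3z)y_{n+1} = (1 + 2/3z)y_n
  ⇒ R(z) = (1 + 2/3z)/(1 − 1/3z).

Boundary: |R(x)|=1, x<0.
x=-1.2: |R|=0.1429
R=−1: 1+2/3x = −1+1/3x ⇒ -1/3x=2 ⇒ x=2/(-1/3)=-6.0000
Confirm numerically:
  x=-4.571: |R|=0.81125 <1
  x=-4.407: |R|=0.78493 <1
  x=-4.233: |R|=0.75570 <1
  x=-6.459: |R|=1.04853 >1
  x=-6.258: |R|=1.02787 >1
  x=-6.024: |R|=1.00266 >1
Interval (-6.0000, 0).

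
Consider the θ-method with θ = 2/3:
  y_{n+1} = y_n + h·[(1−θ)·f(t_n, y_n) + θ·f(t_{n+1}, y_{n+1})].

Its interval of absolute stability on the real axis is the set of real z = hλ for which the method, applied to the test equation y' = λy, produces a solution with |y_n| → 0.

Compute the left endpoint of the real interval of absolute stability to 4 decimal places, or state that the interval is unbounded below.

With y'=λy (z=hλ):
  y_{n+1} = y_n + z·[1/3·y_n + 2/3·y_{n+1}] ⇒ (1 − 2/3z)y_{n+1} = (1 + 1/3z)y_n
  Hence R(z) = (1 + 1/3z)/(1 − 2/3z).

Need |R(x)|<1, x<0.
x=-0.75: |R|=0.5000
x=-2: |R|=0.1429
x=-10: |R|=0.3043
x=-100: |R|=0.4778
θ=2/3≥1/2 ⇒ |1+1/3x|<|1−2/3x| ∀x<0 ⇒ stable on all of ℝ⁻.

(−∞, 0) — no finite endpoint.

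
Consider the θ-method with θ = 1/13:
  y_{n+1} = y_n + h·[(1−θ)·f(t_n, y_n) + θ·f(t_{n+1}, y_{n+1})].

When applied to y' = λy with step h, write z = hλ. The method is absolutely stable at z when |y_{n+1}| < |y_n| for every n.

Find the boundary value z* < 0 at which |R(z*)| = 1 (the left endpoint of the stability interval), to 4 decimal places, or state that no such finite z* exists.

z* = -2.3636.

Set f=λy, z=hλ:
  y_{n+1} = y_n + z·[12/13·y_n + 1/13·y_{n+1}] ⇒ (1 − 1/13z)y_{n+1} = (1 + 12/13z)y_n
  so R(z) = (1 + 12/13z)/(1 − 1/13z).

Need |R(x)|<1, x<0.
x=-0.65: |R|=0.3810
R=−1: 1+12/13x = −1+1/13x ⇒ -11/13x=2 ⇒ x=2/(-11/13)=-2.3636
Confirm numerically:
  x=-2.205: |R|=0.88524 <1
  x=-1.723: |R|=0.52136 <1
  x=-1.536: |R|=0.37369 <1
  x=-1.053: |R|=0.02590 <1
  x=-2.756: |R|=1.27393 >1
  x=-2.615: |R|=1.17707 >1
  x=-2.585: |R|=1.15624 >1
Interval (-2.3636, 0).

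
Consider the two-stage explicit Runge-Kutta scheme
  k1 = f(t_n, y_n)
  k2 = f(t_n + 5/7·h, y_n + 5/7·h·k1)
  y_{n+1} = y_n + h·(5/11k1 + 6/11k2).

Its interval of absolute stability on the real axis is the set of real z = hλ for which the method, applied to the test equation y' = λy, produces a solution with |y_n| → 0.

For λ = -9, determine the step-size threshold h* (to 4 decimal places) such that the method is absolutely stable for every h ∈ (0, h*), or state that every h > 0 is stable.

(-2.5667,0); λ=-9 ⇒ h* = (77/30)/9 = 0.2852.

Set f=λy, z=hλ:
  k1=λy_n ⇒ h·k1=z·y_n;  k2=λ(1+5/7z)y_n ⇒ h·k2=z(1+5/7z)y_n
  y_{n+1}/y_n = 1 + 5/11z + 6/11z(1+5/7z) = 1 + z + 30/77z²
  Hence R(z) = 1 + z + 30/77z².

Boundary: |R(x)|=1, x<0.
x=-1.67: |R|=0.4166
R=1: x+30/77x²=0 ⇒ x=−77/30=-2.5667; min R=1−1/(4·30/77)=0.3583>−1
Confirm numerically:
  x=-2.234: |R|=0.71045 <1
  x=-2.161: |R|=0.65845 <1
  x=-2.124: |R|=0.63368 <1
  x=-3.116: |R|=1.66690 >1
  x=-2.945: |R|=1.43410 >1
  x=-2.765: |R|=1.21366 >1
So |R|<1 on (-2.5667, 0).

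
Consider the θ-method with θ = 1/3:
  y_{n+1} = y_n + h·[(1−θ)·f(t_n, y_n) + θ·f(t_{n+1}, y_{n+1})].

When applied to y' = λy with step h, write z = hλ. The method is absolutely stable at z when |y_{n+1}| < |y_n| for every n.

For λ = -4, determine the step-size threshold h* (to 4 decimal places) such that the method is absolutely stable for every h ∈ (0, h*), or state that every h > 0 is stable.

(-6.0000,0); λ=-4 ⇒ h* = (6)/4 = 1.5000.

Test eqn y'=λy, z=hλ:
  y_{n+1} = y_n + z·[2/3·y_n + 1/3·y_{n+1}] ⇒ (1 − 1/3z)y_{n+1} = (1 + 2/3z)y_n
  R(z) = (1 + 2/3z)/(1 − 1/3z).

Find x<0 with |R(x)|<1.
x=-0.84: |R|=0.3437
R=−1: 1+2/3x = −1+1/3x ⇒ -1/3x=2 ⇒ x=2/(-1/3)=-6.0000
Confirm numerically:
  x=-5.747: |R|=0.97108 <1
  x=-5.434: |R|=0.93289 <1
  x=-2.656: |R|=0.40877 <1
  x=-6.590: |R|=1.06152 >1
  x=-6.448: |R|=1.04742 >1
  x=-6.281: |R|=1.03028 >1
Interval (-6.0000, 0).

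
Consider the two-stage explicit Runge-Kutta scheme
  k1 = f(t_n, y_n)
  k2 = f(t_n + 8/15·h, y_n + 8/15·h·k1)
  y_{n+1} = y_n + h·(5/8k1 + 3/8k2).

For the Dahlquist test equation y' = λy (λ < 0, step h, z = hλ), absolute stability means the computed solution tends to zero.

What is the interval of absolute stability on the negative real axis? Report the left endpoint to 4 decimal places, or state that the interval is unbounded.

On y'=λy, z=hλ:
  k1=λy_n ⇒ h·k1=z·y_n;  k2=λ(1+8/15z)y_n ⇒ h·k2=z(1+8/15z)y_n
  y_{n+1}/y_n = 1 + 5/8z + 3/8z(1+8/15z) = 1 + z + 1/5z²
  so R(z) = 1 + z + 1/5z².

Solve |R(x)|<1 on ℝ⁻.
x=-0.83: |R|=0.3078
R=1: x+1/5x²=0 ⇒ x=−5=-5.0000; min R=1−1/(4·1/5)=-0.2500>−1
Confirm numerically:
  x=-4.544: |R|=0.58559 <1
  x=-3.908: |R|=0.14649 <1
  x=-2.904: |R|=0.21736 <1
  x=-2.107: |R|=0.21911 <1
  x=-5.349: |R|=1.37336 >1
  x=-5.263: |R|=1.27683 >1
Stable set (-5.0000, 0).

z∈(-5.0000,0).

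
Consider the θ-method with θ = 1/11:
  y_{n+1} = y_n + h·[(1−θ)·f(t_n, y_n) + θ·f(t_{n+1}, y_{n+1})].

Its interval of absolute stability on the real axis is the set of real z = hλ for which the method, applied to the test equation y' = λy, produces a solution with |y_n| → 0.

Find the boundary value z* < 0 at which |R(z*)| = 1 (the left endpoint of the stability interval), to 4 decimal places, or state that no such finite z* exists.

left endpoint -2.4444.

Set f=λy, z=hλ:
  y_{n+1} = y_n + z·[10/11·y_n + 1/11·y_{n+1}] ⇒ (1 − 1/11z)y_{n+1} = (1 + 10/11z)y_n
  ⇒ R(z) = (1 + 10/11z)/(1 − 1/11z).

Solve |R(x)|<1 on ℝ⁻.
x=-0.54: |R|=0.4853
R=−1: 1+10/11x = −1+1/11x ⇒ -9/11x=2 ⇒ x=2/(-9/11)=-2.4444
Confirm numerically:
  x=-2.230: |R|=0.85412 <1
  x=-2.026: |R|=0.71089 <1
  x=-1.545: |R|=0.35472 <1
  x=-1.111: |R|=0.00908 <1
  x=-2.856: |R|=1.26732 >1
  x=-2.792: |R|=1.22680 >1
  x=-2.679: |R|=1.15432 >1
So |R|<1 on (-2.4444, 0).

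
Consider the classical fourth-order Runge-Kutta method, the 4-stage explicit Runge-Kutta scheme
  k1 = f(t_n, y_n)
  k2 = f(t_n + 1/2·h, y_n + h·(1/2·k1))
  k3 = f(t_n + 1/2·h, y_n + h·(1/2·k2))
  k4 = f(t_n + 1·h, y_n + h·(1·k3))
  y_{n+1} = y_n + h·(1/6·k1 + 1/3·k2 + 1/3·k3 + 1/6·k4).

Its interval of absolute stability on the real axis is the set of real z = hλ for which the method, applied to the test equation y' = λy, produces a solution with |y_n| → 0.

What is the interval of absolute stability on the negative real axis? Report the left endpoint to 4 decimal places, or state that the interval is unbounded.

On y'=λy, z=hλ:
  order 4, 4-stage ⇒ R(z)=1+z+z^2/2+z^3/6+z^4/24
  (e.g. R(-1.36)=0.28810, |R|=0.28810)

Need |R(x)|<1, x<0.
x=-1.36: |R|=0.2881
|R(-2.56)|=0.7102 |R(-2.28)|=0.4698 |R(-2.25)|=0.4507
Bisect:
  x_lo=-3.2139 |R|=1.8634  x_hi=-0.2617 |R|=0.7697
  mid=-1.73782 |R|=0.27750 →hi
  mid=-2.47587 |R|=0.62528 →hi
  mid=-2.84489 |R|=1.09363 →lo
  mid=-2.66038 |R|=0.82743 →hi
  mid=-2.75263 |R|=0.95187 →hi
  mid=-2.79876 |R|=1.02050 →lo
  mid=-2.77570 |R|=0.98563 →hi
  mid=-2.78723 |R|=1.00292 →lo
  mid=-2.78146 |R|=0.99424 →hi
  ...
  [-2.78543,-2.78525] ⇒ x*=-2.7853
Stable set (-2.7853, 0).

z∈(-2.7853,0).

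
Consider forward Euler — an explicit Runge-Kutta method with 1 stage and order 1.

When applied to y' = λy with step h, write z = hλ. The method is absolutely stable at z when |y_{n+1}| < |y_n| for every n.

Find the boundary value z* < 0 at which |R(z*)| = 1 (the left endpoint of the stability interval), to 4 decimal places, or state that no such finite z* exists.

With y'=λy (z=hλ):
  order 1, 1-stage ⇒ R(z)=1+z
  (e.g. R(-0.39)=0.61000, |R|=0.61000)

Solve |R(x)|<1 on ℝ⁻.
x=-0.39: |R|=0.6100
|R(-1.08)|=0.0800 |R(-0.99)|=0.0100 |R(-0.83)|=0.1700
Bisect:
  x_lo=-2.5589 |R|=1.5589  x_hi=-0.3064 |R|=0.6936
  mid=-1.43265 |R|=0.43265 →hi
  mid=-1.99579 |R|=0.99579 →hi
  mid=-2.27735 |R|=1.27735 →lo
  mid=-2.13657 |R|=1.13657 →lo
  mid=-2.06618 |R|=1.06618 →lo
  mid=-2.03098 |R|=1.03098 →lo
  mid=-2.01338 |R|=1.01338 →lo
  mid=-2.00458 |R|=1.00458 →lo
  ...
  [-2.00005,-1.99991] ⇒ x*=-2.0000
Interval (-2.0000, 0).

z* = -2.0000.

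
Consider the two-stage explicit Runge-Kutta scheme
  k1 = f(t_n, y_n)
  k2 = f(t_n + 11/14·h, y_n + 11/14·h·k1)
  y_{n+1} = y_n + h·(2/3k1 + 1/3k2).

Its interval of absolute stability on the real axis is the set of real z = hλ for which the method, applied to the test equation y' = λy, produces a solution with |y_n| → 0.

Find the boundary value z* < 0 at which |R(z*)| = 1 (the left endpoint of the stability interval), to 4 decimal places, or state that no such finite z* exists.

Test eqn y'=λy, z=hλ:
  k1=λy_n ⇒ h·k1=z·y_n;  k2=λ(1+11/14z)y_n ⇒ h·k2=z(1+11/14z)y_n
  y_{n+1}/y_n = 1 + 2/3z + 1/3z(1+11/14z) = 1 + z + 11/42z²
  Hence R(z) = 1 + z + 11/42z².

Find x<0 with |R(x)|<1.
x=-0.5: |R|=0.5655
R=1: x+11/42x²=0 ⇒ x=−42/11=-3.8182; min R=1−1/(4·11/42)=0.0455>−1
Confirm numerically:
  x=-3.607: |R|=0.80050 <1
  x=-3.403: |R|=0.62996 <1
  x=-1.565: |R|=0.07646 <1
  x=-4.298: |R|=1.54012 >1
  x=-4.113: |R|=1.31758 >1
  x=-3.922: |R|=1.10664 >1
So |R|<1 on (-3.8182, 0).

z* = -3.8182.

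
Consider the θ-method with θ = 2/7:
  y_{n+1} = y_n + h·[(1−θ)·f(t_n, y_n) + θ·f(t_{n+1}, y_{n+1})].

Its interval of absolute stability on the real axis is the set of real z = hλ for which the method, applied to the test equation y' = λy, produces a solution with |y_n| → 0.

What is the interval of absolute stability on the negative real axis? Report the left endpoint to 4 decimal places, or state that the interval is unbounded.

Set f=λy, z=hλ:
  y_{n+1} = y_n + z·[5/7·y_n + 2/7·y_{n+1}] ⇒ (1 − 2/7z)y_{n+1} = (1 + 5/7z)y_n
  so R(z) = (1 + 5/7z)/(1 − 2/7z).

Solve |R(x)|<1 on ℝ⁻.
x=-1.7: |R|=0.1442
R=−1: 1+5/7x = −1+2/7x ⇒ -3/7x=2 ⇒ x=2/(-3/7)=-4.6667
Confirm numerically:
  x=-3.196: |R|=0.67055 <1
  x=-2.464: |R|=0.44601 <1
  x=-2.266: |R|=0.37548 <1
  x=-1.934: |R|=0.24568 <1
  x=-5.044: |R|=1.06625 >1
  x=-5.023: |R|=1.06271 >1
  x=-4.910: |R|=1.04340 >1
So |R|<1 on (-4.6667, 0).

(-4.6667, 0).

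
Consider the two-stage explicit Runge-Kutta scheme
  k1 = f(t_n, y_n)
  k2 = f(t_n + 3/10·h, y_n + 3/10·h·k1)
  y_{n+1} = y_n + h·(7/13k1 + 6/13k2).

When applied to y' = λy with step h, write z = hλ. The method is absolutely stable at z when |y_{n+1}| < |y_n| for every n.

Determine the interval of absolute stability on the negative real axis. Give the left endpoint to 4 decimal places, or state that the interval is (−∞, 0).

Test eqn y'=λy, z=hλ:
  k1=λy_n ⇒ h·k1=z·y_n;  k2=λ(1+3/10z)y_n ⇒ h·k2=z(1+3/10z)y_n
  y_{n+1}/y_n = 1 + 7/13z + 6/13z(1+3/10z) = 1 + z + 9/65z²
  Hence R(z) = 1 + z + 9/65z².

Need |R(x)|<1, x<0.
x=-1.68: |R|=0.2892
R=1: x+9/65x²=0 ⇒ x=−65/9=-7.2222; min R=1−1/(4·9/65)=-0.8056>−1
Confirm numerically:
  x=-6.364: |R|=0.24376 <1
  x=-6.042: |R|=0.01264 <1
  x=-5.281: |R|=0.41945 <1
  x=-7.709: |R|=1.51959 >1
  x=-7.659: |R|=1.46319 >1
  x=-7.656: |R|=1.45983 >1
Stable set (-7.2222, 0).

z∈(-7.2222,0).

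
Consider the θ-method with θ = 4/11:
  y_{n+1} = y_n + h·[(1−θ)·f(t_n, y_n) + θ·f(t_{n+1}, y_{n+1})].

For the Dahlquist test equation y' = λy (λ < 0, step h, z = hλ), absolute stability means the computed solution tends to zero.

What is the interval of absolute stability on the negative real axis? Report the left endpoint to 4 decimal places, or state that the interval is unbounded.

Set f=λy, z=hλ:
  y_{n+1} = y_n + z·[7/11·y_n + 4/11·y_{n+1}] ⇒ (1 − 4/11z)y_{n+1} = (1 + 7/11z)y_n
  R(z) = (1 + 7/11z)/(1 − 4/11z).

Boundary: |R(x)|=1, x<0.
x=-1.15: |R|=0.1891
R=−1: 1+7/11x = −1+4/11x ⇒ -3/11x=2 ⇒ x=2/(-3/11)=-7.3333
Confirm numerically:
  x=-7.057: |R|=0.97887 <1
  x=-4.835: |R|=0.75297 <1
  x=-2.987: |R|=0.43180 <1
  x=-7.916: |R|=1.04097 >1
  x=-7.414: |R|=1.00595 >1
So |R|<1 on (-7.3333, 0).

z∈(-7.3333,0).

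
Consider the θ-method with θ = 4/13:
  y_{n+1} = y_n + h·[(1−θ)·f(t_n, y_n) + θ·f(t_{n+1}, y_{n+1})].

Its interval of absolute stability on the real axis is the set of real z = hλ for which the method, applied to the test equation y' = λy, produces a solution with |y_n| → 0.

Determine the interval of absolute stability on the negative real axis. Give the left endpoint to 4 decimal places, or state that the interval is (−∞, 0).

(-5.2000, 0).

Set f=λy, z=hλ:
  y_{n+1} = y_n + z·[9/13·y_n + 4/13·y_{n+1}] ⇒ (1 − 4/13z)y_{n+1} = (1 + 9/13z)y_n
  ⇒ R(z) = (1 + 9/13z)/(1 − 4/13z).

Need |R(x)|<1, x<0.
x=-1.14: |R|=0.1560
R=−1: 1+9/13x = −1+4/13x ⇒ -5/13x=2 ⇒ x=2/(-5/13)=-5.2000
Confirm numerically:
  x=-4.903: |R|=0.95446 <1
  x=-4.073: |R|=0.80763 <1
  x=-3.815: |R|=0.75495 <1
  x=-2.255: |R|=0.33129 <1
  x=-5.708: |R|=1.07089 >1
  x=-5.592: |R|=1.05542 >1
Stable set (-5.2000, 0).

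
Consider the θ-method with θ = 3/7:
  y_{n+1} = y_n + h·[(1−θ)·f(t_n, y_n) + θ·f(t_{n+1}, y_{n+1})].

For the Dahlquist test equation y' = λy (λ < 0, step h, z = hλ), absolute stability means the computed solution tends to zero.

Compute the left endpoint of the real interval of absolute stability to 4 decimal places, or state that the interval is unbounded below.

With y'=λy (z=hλ):
  y_{n+1} = y_n + z·[4/7·y_n + 3/7·y_{n+1}] ⇒ (1 − 3/7z)y_{n+1} = (1 + 4/7z)y_n
  ⇒ R(z) = (1 + 4/7z)/(1 − 3/7z).

Solve |R(x)|<1 on ℝ⁻.
x=-0.76: |R|=0.4267
R=−1: 1+4/7x = −1+3/7x ⇒ -1/7x=2 ⇒ x=2/(-1/7)=-14.0000
Confirm numerically:
  x=-12.332: |R|=0.96209 <1
  x=-10.400: |R|=0.90576 <1
  x=-7.471: |R|=0.77802 <1
  x=-7.307: |R|=0.76858 <1
  x=-14.574: |R|=1.01132 >1
  x=-14.517: |R|=1.01023 >1
Interval (-14.0000, 0).

left endpoint -14.0000.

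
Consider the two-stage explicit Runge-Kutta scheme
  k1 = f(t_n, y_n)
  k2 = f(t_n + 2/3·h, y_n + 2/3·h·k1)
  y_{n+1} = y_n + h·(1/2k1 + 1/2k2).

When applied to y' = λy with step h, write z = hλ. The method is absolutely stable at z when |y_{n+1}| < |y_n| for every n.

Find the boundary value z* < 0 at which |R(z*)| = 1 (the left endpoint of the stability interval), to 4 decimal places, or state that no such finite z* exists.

With y'=λy (z=hλ):
  k1=λy_n ⇒ h·k1=z·y_n;  k2=λ(1+2/3z)y_n ⇒ h·k2=z(1+2/3z)y_n
  y_{n+1}/y_n = 1 + 1/2z + 1/2z(1+2/3z) = 1 + z + 1/3z²
  so R(z) = 1 + z + 1/3z².

Need |R(x)|<1, x<0.
x=-1.36: |R|=0.2565
R=1: x+1/3x²=0 ⇒ x=−3=-3.0000; min R=1−1/(4·1/3)=0.2500>−1
Confirm numerically:
  x=-2.149: |R|=0.39040 <1
  x=-2.033: |R|=0.34470 <1
  x=-1.911: |R|=0.30631 <1
  x=-1.225: |R|=0.27521 <1
  x=-3.489: |R|=1.56871 >1
  x=-3.192: |R|=1.20429 >1
So |R|<1 on (-3.0000, 0).

left endpoint -3.0000.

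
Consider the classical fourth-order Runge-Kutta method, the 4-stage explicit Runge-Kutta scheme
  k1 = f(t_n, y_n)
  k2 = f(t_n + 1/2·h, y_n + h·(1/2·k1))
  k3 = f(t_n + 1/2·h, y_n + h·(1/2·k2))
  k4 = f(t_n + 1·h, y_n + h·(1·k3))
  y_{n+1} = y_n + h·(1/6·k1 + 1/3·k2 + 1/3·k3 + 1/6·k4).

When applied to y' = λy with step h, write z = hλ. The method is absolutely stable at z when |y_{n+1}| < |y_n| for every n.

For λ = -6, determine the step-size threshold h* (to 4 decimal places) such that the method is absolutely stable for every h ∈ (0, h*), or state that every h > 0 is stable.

(-2.7853,0); λ=-6 ⇒ h* = 0.4642.

Test eqn y'=λy, z=hλ:
  order 4, 4-stage ⇒ R(z)=1+z+z^2/2+z^3/6+z^4/24
  (e.g. R(-0.57)=0.56598, |R|=0.56598)

Need |R(x)|<1, x<0.
x=-0.57: |R|=0.5660
|R(-2.81)|=1.0379 |R(-2.44)|=0.5926 |R(-1.86)|=0.2960
Bisect:
  x_lo=-3.6036 |R|=3.1164  x_hi=-0.2680 |R|=0.7649
  mid=-1.93578 |R|=0.31394 →hi
  mid=-2.76969 |R|=0.97672 →hi
  mid=-3.18664 |R|=1.79404 →lo
  mid=-2.97816 |R|=1.33192 →lo
  mid=-2.87393 |R|=1.14206 →lo
  mid=-2.82181 |R|=1.05646 →lo
  mid=-2.79575 |R|=1.01587 →lo
  ...
  [-2.78536,-2.78516] ⇒ x*=-2.7853
So |R|<1 on (-2.7853, 0).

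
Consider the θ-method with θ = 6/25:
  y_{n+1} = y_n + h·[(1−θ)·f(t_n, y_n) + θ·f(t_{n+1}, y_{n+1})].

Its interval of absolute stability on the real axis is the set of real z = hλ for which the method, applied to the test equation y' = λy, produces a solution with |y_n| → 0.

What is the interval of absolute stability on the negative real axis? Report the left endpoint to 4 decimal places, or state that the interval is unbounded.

z∈(-3.8462,0).

Set f=λy, z=hλ:
  y_{n+1} = y_n + z·[19/25·y_n + 6/25·y_{n+1}] ⇒ (1 − 6/25z)y_{n+1} = (1 + 19/25z)y_n
  R(z) = (1 + 19/25z)/(1 − 6/25z).

Boundary: |R(x)|=1, x<0.
x=-1.19: |R|=0.0744
R=−1: 1+19/25x = −1+6/25x ⇒ -13/25x=2 ⇒ x=2/(-13/25)=-3.8462
Confirm numerically:
  x=-3.428: |R|=0.88071 <1
  x=-2.055: |R|=0.37624 <1
  x=-1.912: |R|=0.31059 <1
  x=-4.358: |R|=1.13009 >1
  x=-4.286: |R|=1.11275 >1
  x=-3.970: |R|=1.03298 >1
So |R|<1 on (-3.8462, 0).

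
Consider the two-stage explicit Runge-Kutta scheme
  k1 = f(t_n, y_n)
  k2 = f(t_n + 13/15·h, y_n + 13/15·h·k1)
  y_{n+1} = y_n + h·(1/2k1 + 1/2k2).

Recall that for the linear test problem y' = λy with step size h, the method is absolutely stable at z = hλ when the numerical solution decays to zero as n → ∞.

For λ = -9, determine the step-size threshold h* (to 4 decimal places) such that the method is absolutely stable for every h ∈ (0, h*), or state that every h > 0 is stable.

(-2.3077,0); λ=-9 ⇒ h* = (30/13)/9 = 0.2564.

Test eqn y'=λy, z=hλ:
  k1=λy_n ⇒ h·k1=z·y_n;  k2=λ(1+13/15z)y_n ⇒ h·k2=z(1+13/15z)y_n
  y_{n+1}/y_n = 1 + 1/2z + 1/2z(1+13/15z) = 1 + z + 13/30z²
  Hence R(z) = 1 + z + 13/30z².

Solve |R(x)|<1 on ℝ⁻.
x=-1.06: |R|=0.4269
R=1: x+13/30x²=0 ⇒ x=−30/13=-2.3077; min R=1−1/(4·13/30)=0.4231>−1
Confirm numerically:
  x=-1.979: |R|=0.71812 <1
  x=-1.648: |R|=0.52889 <1
  x=-1.546: |R|=0.48972 <1
  x=-1.094: |R|=0.42463 <1
  x=-2.903: |R|=1.74888 >1
  x=-2.351: |R|=1.04412 >1
So |R|<1 on (-2.3077, 0).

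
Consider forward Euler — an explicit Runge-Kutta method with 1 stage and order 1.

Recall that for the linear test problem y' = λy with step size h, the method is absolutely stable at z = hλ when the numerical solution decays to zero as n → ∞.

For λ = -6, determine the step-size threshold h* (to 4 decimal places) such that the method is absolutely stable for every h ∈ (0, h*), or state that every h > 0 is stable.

Set f=λy, z=hλ:
  order 1, 1-stage ⇒ R(z)=1+z
  (e.g. R(-1.4)=-0.40000, |R|=0.40000)

Need |R(x)|<1, x<0.
x=-1.4: |R|=0.4000
|R(-1.85)|=0.8500 |R(-1.57)|=0.5700 |R(-1.26)|=0.2600
Bisect:
  x_lo=-2.6537 |R|=1.6537  x_hi=-0.1923 |R|=0.8077
  mid=-1.42304 |R|=0.42304 →hi
  mid=-2.03838 |R|=1.03838 →lo
  mid=-1.73071 |R|=0.73071 →hi
  mid=-1.88455 |R|=0.88455 →hi
  mid=-1.96147 |R|=0.96147 →hi
  mid=-1.99992 |R|=0.99992 →hi
  mid=-2.01915 |R|=1.01915 →lo
  mid=-2.00954 |R|=1.00954 →lo
  ...
  [-2.00007,-1.99992] ⇒ x*=-2.0000
Interval (-2.0000, 0).

(-2.0000,0); λ=-6 ⇒ h* = 0.3333.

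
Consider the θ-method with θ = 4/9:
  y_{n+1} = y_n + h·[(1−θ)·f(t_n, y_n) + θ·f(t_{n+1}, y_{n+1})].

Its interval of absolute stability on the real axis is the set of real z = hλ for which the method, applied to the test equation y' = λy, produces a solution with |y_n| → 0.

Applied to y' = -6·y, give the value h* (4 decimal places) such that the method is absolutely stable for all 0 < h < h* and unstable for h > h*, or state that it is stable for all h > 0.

With y'=λy (z=hλ):
  y_{n+1} = y_n + z·[5/9·y_n + 4/9·y_{n+1}] ⇒ (1 − 4/9z)y_{n+1} = (1 + 5/9z)y_n
  Hence R(z) = (1 + 5/9z)/(1 − 4/9z).

Find x<0 with |R(x)|<1.
x=-1.75: |R|=0.0156
R=−1: 1+5/9x = −1+4/9x ⇒ -1/9x=2 ⇒ x=2/(-1/9)=-18.0000
Confirm numerically:
  x=-16.114: |R|=0.97432 <1
  x=-14.847: |R|=0.95390 <1
  x=-7.974: |R|=0.75484 <1
  x=-18.417: |R|=1.00504 >1
  x=-18.414: |R|=1.00501 >1
So |R|<1 on (-18.0000, 0).

(-18.0000,0); λ=-6 ⇒ h* = (18)/6 = 3.0000.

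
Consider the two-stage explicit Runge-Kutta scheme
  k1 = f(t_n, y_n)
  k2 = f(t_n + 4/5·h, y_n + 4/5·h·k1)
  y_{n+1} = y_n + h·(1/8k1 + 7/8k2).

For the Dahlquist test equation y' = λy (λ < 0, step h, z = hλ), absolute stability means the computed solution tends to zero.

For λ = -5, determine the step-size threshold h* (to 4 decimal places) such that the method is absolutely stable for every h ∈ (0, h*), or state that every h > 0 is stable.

On y'=λy, z=hλ:
  k1=λy_n ⇒ h·k1=z·y_n;  k2=λ(1+4/5z)y_n ⇒ h·k2=z(1+4/5z)y_n
  y_{n+1}/y_n = 1 + 1/8z + 7/8z(1+4/5z) = 1 + z + 7/10z²
  Hence R(z) = 1 + z + 7/10z².

Need |R(x)|<1, x<0.
x=-1.19: |R|=0.8013
R=1: x+7/10x²=0 ⇒ x=−10/7=-1.4286; min R=1−1/(4·7/10)=0.6429>−1
Confirm numerically:
  x=-1.360: |R|=0.93472 <1
  x=-1.228: |R|=0.82759 <1
  x=-0.692: |R|=0.64320 <1
  x=-2.027: |R|=1.84911 >1
  x=-1.967: |R|=1.74136 >1
Stable set (-1.4286, 0).

(-1.4286,0); λ=-5 ⇒ h* = (10/7)/5 = 0.2857.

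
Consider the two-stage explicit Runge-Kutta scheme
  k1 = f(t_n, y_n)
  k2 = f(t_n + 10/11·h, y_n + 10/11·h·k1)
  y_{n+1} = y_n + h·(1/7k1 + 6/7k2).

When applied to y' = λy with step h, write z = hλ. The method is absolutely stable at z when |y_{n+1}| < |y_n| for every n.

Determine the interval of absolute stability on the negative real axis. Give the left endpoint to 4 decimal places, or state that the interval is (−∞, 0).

Set f=λy, z=hλ:
  k1=λy_n ⇒ h·k1=z·y_n;  k2=λ(1+10/11z)y_n ⇒ h·k2=z(1+10/11z)y_n
  y_{n+1}/y_n = 1 + 1/7z + 6/7z(1+10/11z) = 1 + z + 60/77z²
  R(z) = 1 + z + 60/77z².

Boundary: |R(x)|=1, x<0.
x=-0.66: |R|=0.6794
R=1: x+60/77x²=0 ⇒ x=−77/60=-1.2833; min R=1−1/(4·60/77)=0.6792>−1
Confirm numerically:
  x=-0.961: |R|=0.75863 <1
  x=-0.890: |R|=0.72722 <1
  x=-0.576: |R|=0.68253 <1
  x=-1.779: |R|=1.68711 >1
  x=-1.637: |R|=1.45113 >1
  x=-1.403: |R|=1.13083 >1
Interval (-1.2833, 0).

(-1.2833, 0).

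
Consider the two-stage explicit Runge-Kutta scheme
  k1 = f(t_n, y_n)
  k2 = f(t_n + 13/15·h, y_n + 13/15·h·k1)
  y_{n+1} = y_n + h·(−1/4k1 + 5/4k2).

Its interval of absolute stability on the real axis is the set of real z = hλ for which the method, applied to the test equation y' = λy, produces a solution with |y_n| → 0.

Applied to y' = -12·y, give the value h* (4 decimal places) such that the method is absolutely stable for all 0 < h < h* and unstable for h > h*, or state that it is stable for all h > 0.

(-0.9231,0); λ=-12 ⇒ h* = (12/13)/12 = 0.0769.

Set f=λy, z=hλ:
  k1=λy_n ⇒ h·k1=z·y_n;  k2=λ(1+13/15z)y_n ⇒ h·k2=z(1+13/15z)y_n
  y_{n+1}/y_n = 1 − 1/4z + 5/4z(1+13/15z) = 1 + z + 13/12z²
  Hence R(z) = 1 + z + 13/12z².

Solve |R(x)|<1 on ℝ⁻.
x=-1: |R|=1.0833
R=1: x+13/12x²=0 ⇒ x=−12/13=-0.9231; min R=1−1/(4·13/12)=0.7692>−1
Confirm numerically:
  x=-0.758: |R|=0.86444 <1
  x=-0.574: |R|=0.78293 <1
  x=-0.529: |R|=0.77416 <1
  x=-1.359: |R|=1.64179 >1
  x=-1.141: |R|=1.26937 >1
  x=-1.023: |R|=1.11074 >1
Stable set (-0.9231, 0).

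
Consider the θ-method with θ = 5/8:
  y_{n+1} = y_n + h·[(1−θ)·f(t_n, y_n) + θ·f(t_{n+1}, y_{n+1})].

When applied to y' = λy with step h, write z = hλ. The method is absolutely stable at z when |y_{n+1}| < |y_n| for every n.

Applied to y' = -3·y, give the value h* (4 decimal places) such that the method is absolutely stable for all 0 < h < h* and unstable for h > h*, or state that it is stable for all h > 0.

On y'=λy, z=hλ:
  y_{n+1} = y_n + z·[3/8·y_n + 5/8·y_{n+1}] ⇒ (1 − 5/8z)y_{n+1} = (1 + 3/8z)y_n
  ⇒ R(z) = (1 + 3/8z)/(1 − 5/8z).

Boundary: |R(x)|=1, x<0.
x=-0.66: |R|=0.5327
x=-2: |R|=0.1111
x=-10: |R|=0.3793
x=-100: |R|=0.5748
θ=5/8≥1/2 ⇒ |1+3/8x|<|1−5/8x| ∀x<0 ⇒ interval (−∞,0).

interval (−∞, 0). Any h>0 works for λ=-3.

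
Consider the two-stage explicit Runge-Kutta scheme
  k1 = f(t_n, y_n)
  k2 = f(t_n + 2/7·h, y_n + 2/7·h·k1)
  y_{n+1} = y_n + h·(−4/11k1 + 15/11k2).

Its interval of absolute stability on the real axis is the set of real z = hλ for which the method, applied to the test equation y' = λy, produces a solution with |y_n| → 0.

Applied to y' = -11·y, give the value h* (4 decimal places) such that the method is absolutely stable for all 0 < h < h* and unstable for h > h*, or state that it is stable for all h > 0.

Set f=λy, z=hλ:
  k1=λy_n ⇒ h·k1=z·y_n;  k2=λ(1+2/7z)y_n ⇒ h·k2=z(1+2/7z)y_n
  y_{n+1}/y_n = 1 − 4/11z + 15/11z(1+2/7z) = 1 + z + 30/77z²
  ⇒ R(z) = 1 + z + 30/77z².

Need |R(x)|<1, x<0.
x=-1.13: |R|=0.3675
R=1: x+30/77x²=0 ⇒ x=−77/30=-2.5667; min R=1−1/(4·30/77)=0.3583>−1
Confirm numerically:
  x=-1.928: |R|=0.52025 <1
  x=-1.536: |R|=0.38321 <1
  x=-1.091: |R|=0.37275 <1
  x=-2.928: |R|=1.41220 >1
  x=-2.760: |R|=1.20790 >1
Interval (-2.5667, 0).

(-2.5667,0); λ=-11 ⇒ h* = (77/30)/11 = 0.2333.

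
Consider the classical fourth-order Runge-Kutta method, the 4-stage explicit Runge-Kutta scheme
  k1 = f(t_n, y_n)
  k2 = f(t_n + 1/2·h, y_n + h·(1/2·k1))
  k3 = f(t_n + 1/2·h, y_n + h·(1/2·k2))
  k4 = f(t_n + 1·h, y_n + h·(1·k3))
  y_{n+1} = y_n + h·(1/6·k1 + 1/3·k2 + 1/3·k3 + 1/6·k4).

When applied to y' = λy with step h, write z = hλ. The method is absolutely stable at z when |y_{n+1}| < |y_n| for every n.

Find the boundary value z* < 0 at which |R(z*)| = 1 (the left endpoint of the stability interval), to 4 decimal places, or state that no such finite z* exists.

Test eqn y'=λy, z=hλ:
  order 4, 4-stage ⇒ R(z)=1+z+z^2/2+z^3/6+z^4/24
  (e.g. R(-1)=0.37500, |R|=0.37500)

Find x<0 with |R(x)|<1.
x=-1: |R|=0.3750
|R(-2.45)|=0.6015 |R(-1.85)|=0.2940 |R(-0.76)|=0.4695
Bisect:
  x_lo=-3.3074 |R|=2.1179  x_hi=-0.1349 |R|=0.8738
  mid=-1.72113 |R|=0.27590 →hi
  mid=-2.51426 |R|=0.66257 →hi
  mid=-2.91082 |R|=1.20636 →lo
  mid=-2.71254 |R|=0.89574 →hi
  mid=-2.81168 |R|=1.04052 →lo
  mid=-2.76211 |R|=0.96561 →hi
  mid=-2.78690 |R|=1.00242 →lo
  mid=-2.77451 |R|=0.98386 →hi
  ...
  [-2.78535,-2.78516] ⇒ x*=-2.7853
So |R|<1 on (-2.7853, 0).

z* = -2.7853.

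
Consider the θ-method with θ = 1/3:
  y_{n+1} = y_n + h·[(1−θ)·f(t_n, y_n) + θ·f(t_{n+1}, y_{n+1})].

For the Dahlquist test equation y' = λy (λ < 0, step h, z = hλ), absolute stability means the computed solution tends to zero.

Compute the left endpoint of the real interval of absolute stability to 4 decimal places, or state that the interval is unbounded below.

z* = -6.0000.

Test eqn y'=λy, z=hλ:
  y_{n+1} = y_n + z·[2/3·y_n + 1/3·y_{n+1}] ⇒ (1 − 1/3z)y_{n+1} = (1 + 2/3z)y_n
  so R(z) = (1 + 2/3z)/(1 − 1/3z).

Find x<0 with |R(x)|<1.
x=-0.41: |R|=0.6393
R=−1: 1+2/3x = −1+1/3x ⇒ -1/3x=2 ⇒ x=2/(-1/3)=-6.0000
Confirm numerically:
  x=-5.925: |R|=0.99160 <1
  x=-4.560: |R|=0.80952 <1
  x=-3.602: |R|=0.63678 <1
  x=-6.497: |R|=1.05233 >1
  x=-6.453: |R|=1.04792 >1
So |R|<1 on (-6.0000, 0).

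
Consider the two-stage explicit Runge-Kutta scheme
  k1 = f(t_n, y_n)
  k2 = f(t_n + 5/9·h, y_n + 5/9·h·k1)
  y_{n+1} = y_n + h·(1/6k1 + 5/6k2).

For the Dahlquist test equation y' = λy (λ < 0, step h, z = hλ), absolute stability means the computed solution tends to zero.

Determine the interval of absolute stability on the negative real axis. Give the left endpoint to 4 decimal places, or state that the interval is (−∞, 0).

Test eqn y'=λy, z=hλ:
  k1=λy_n ⇒ h·k1=z·y_n;  k2=λ(1+5/9z)y_n ⇒ h·k2=z(1+5/9z)y_n
  y_{n+1}/y_n = 1 + 1/6z + 5/6z(1+5/9z) = 1 + z + 25/54z²
  R(z) = 1 + z + 25/54z².

Boundary: |R(x)|=1, x<0.
x=-1.78: |R|=0.6869
R=1: x+25/54x²=0 ⇒ x=−54/25=-2.1600; min R=1−1/(4·25/54)=0.4600>−1
Confirm numerically:
  x=-1.974: |R|=0.83002 <1
  x=-1.762: |R|=0.67534 <1
  x=-1.558: |R|=0.56578 <1
  x=-0.957: |R|=0.46700 <1
  x=-2.712: |R|=1.69307 >1
  x=-2.551: |R|=1.46178 >1
So |R|<1 on (-2.1600, 0).

z∈(-2.1600,0).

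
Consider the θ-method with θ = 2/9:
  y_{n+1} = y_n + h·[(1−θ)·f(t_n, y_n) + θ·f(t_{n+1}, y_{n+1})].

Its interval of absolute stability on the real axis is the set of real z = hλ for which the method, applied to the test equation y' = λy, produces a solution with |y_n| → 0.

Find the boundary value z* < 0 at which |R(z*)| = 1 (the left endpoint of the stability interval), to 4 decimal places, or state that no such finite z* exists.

Test eqn y'=λy, z=hλ:
  y_{n+1} = y_n + z·[7/9·y_n + 2/9·y_{n+1}] ⇒ (1 − 2/9z)y_{n+1} = (1 + 7/9z)y_n
  ⇒ R(z) = (1 + 7/9z)/(1 − 2/9z).

Solve |R(x)|<1 on ℝ⁻.
x=-1.39: |R|=0.0620
R=−1: 1+7/9x = −1+2/9x ⇒ -5/9x=2 ⇒ x=2/(-5/9)=-3.6000
Confirm numerically:
  x=-2.551: |R|=0.62807 <1
  x=-2.475: |R|=0.59677 <1
  x=-1.742: |R|=0.25585 <1
  x=-4.109: |R|=1.14781 >1
  x=-3.929: |R|=1.09758 >1
So |R|<1 on (-3.6000, 0).

z* = -3.6000.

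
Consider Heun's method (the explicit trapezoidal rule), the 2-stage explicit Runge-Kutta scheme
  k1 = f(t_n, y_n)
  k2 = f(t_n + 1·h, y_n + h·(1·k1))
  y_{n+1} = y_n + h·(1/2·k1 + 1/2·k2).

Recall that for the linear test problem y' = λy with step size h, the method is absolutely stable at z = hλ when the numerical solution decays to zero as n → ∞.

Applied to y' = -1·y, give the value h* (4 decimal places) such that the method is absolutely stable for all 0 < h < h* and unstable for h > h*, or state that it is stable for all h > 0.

(-2.0000,0); λ=-1 ⇒ h* = 2.0000.

With y'=λy (z=hλ):
  order 2, 2-stage ⇒ R(z)=1+z+z^2/2
  (e.g. R(-1.5)=0.62500, |R|=0.62500)

Solve |R(x)|<1 on ℝ⁻.
x=-1.5: |R|=0.6250
|R(-2.13)|=1.1384 |R(-2.12)|=1.1272 |R(-1.67)|=0.7244
Bisect:
  x_lo=-2.4923 |R|=1.6135  x_hi=-0.3380 |R|=0.7191
  mid=-1.41514 |R|=0.58617 →hi
  mid=-1.95372 |R|=0.95479 →hi
  mid=-2.22301 |R|=1.24787 →lo
  mid=-2.08836 |R|=1.09227 →lo
  mid=-2.02104 |R|=1.02126 →lo
  mid=-1.98738 |R|=0.98746 →hi
  mid=-2.00421 |R|=1.00422 →lo
  mid=-1.99579 |R|=0.99580 →hi
  mid=-2.00000 |R|=1.00000 →lo
  ...
  [-2.00000,-1.99987] ⇒ x*=-2.0000
Interval (-2.0000, 0).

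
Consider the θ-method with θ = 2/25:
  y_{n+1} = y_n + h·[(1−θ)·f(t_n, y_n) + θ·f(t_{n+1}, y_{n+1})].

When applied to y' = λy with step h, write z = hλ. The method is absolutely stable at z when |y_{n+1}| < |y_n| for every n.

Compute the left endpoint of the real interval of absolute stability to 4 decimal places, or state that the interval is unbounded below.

With y'=λy (z=hλ):
  y_{n+1} = y_n + z·[23/25·y_n + 2/25·y_{n+1}] ⇒ (1 − 2/25z)y_{n+1} = (1 + 23/25z)y_n
  R(z) = (1 + 23/25z)/(1 − 2/25z).

Need |R(x)|<1, x<0.
x=-0.6: |R|=0.4275
R=−1: 1+23/25x = −1+2/25x ⇒ -21/25x=2 ⇒ x=2/(-21/25)=-2.3810
Confirm numerically:
  x=-1.528: |R|=0.36156 <1
  x=-1.346: |R|=0.21515 <1
  x=-1.036: |R|=0.04329 <1
  x=-2.950: |R|=1.38673 >1
  x=-2.734: |R|=1.24334 >1
Interval (-2.3810, 0).

z* = -2.3810.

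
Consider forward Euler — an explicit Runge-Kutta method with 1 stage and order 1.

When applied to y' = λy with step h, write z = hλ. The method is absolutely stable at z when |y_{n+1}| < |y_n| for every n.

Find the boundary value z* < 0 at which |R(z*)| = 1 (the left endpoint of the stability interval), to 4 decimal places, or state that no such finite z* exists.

Set f=λy, z=hλ:
  order 1, 1-stage ⇒ R(z)=1+z
  (e.g. R(-0.37)=0.63000, |R|=0.63000)

Boundary: |R(x)|=1, x<0.
x=-0.37: |R|=0.6300
|R(-1.9)|=0.9000 |R(-1.23)|=0.2300 |R(-0.67)|=0.3300
Bisect:
  x_lo=-2.5175 |R|=1.5175  x_hi=-0.2693 |R|=0.7307
  mid=-1.39340 |R|=0.39340 →hi
  mid=-1.95546 |R|=0.95546 →hi
  mid=-2.23649 |R|=1.23649 →lo
  mid=-2.09597 |R|=1.09597 →lo
  mid=-2.02572 |R|=1.02572 →lo
  mid=-1.99059 |R|=0.99059 →hi
  mid=-2.00815 |R|=1.00815 →lo
  mid=-1.99937 |R|=0.99937 →hi
  ...
  [-2.00005,-1.99992] ⇒ x*=-2.0000
Interval (-2.0000, 0).

left endpoint -2.0000.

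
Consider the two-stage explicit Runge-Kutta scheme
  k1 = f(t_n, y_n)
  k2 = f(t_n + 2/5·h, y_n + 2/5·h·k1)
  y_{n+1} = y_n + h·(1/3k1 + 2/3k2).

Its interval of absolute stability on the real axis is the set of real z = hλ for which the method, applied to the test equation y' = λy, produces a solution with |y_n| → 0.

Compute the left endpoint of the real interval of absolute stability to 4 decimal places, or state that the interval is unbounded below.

left endpoint -3.7500.

Test eqn y'=λy, z=hλ:
  k1=λy_n ⇒ h·k1=z·y_n;  k2=λ(1+2/5z)y_n ⇒ h·k2=z(1+2/5z)y_n
  y_{n+1}/y_n = 1 + 1/3z + 2/3z(1+2/5z) = 1 + z + 4/15z²
  R(z) = 1 + z + 4/15z².

Find x<0 with |R(x)|<1.
x=-0.35: |R|=0.6827
R=1: x+4/15x²=0 ⇒ x=−15/4=-3.7500; min R=1−1/(4·4/15)=0.0625>−1
Confirm numerically:
  x=-3.692: |R|=0.94290 <1
  x=-2.166: |R|=0.08508 <1
  x=-1.960: |R|=0.06443 <1
  x=-4.102: |R|=1.38504 >1
  x=-3.903: |R|=1.15924 >1
So |R|<1 on (-3.7500, 0).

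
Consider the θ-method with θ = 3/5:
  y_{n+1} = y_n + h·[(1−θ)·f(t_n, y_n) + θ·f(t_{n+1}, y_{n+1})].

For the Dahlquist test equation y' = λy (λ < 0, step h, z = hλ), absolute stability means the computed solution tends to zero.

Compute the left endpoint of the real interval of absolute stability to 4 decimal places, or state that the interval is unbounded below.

(−∞, 0) — no finite endpoint.

Set f=λy, z=hλ:
  y_{n+1} = y_n + z·[2/5·y_n + 3/5·y_{n+1}] ⇒ (1 − 3/5z)y_{n+1} = (1 + 2/5z)y_n
  ⇒ R(z) = (1 + 2/5z)/(1 − 3/5z).

Boundary: |R(x)|=1, x<0.
x=-1.12: |R|=0.3301
x=-2: |R|=0.0909
x=-10: |R|=0.4286
x=-100: |R|=0.6393
θ=3/5≥1/2 ⇒ |1+2/5x|<|1−3/5x| ∀x<0 ⇒ interval (−∞,0).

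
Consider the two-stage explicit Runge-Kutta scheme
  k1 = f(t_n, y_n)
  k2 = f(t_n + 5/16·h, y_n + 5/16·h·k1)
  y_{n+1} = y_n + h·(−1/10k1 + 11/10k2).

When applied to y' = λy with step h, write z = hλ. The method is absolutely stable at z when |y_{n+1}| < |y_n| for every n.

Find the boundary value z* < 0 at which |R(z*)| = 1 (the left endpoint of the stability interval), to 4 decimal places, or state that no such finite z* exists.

With y'=λy (z=hλ):
  k1=λy_n ⇒ h·k1=z·y_n;  k2=λ(1+5/16z)y_n ⇒ h·k2=z(1+5/16z)y_n
  y_{n+1}/y_n = 1 − 1/10z + 11/10z(1+5/16z) = 1 + z + 11/32z²
  ⇒ R(z) = 1 + z + 11/32z².

Need |R(x)|<1, x<0.
x=-0.92: |R|=0.3710
R=1: x+11/32x²=0 ⇒ x=−32/11=-2.9091; min R=1−1/(4·11/32)=0.2727>−1
Confirm numerically:
  x=-2.346: |R|=0.54590 <1
  x=-1.846: |R|=0.32540 <1
  x=-1.579: |R|=0.27805 <1
  x=-3.062: |R|=1.16095 >1
  x=-3.038: |R|=1.13462 >1
  x=-3.025: |R|=1.12053 >1
Stable set (-2.9091, 0).

left endpoint -2.9091.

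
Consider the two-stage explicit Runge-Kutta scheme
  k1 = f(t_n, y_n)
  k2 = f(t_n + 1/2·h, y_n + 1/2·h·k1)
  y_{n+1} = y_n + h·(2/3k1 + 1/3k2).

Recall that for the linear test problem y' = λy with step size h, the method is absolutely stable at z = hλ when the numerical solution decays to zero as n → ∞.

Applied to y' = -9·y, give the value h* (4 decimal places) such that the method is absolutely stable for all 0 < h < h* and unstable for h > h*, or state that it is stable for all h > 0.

(-6.0000,0); λ=-9 ⇒ h* = (6)/9 = 0.6667.

Set f=λy, z=hλ:
  k1=λy_n ⇒ h·k1=z·y_n;  k2=λ(1+1/2z)y_n ⇒ h·k2=z(1+1/2z)y_n
  y_{n+1}/y_n = 1 + 2/3z + 1/3z(1+1/2z) = 1 + z + 1/6z²
  ⇒ R(z) = 1 + z + 1/6z².

Find x<0 with |R(x)|<1.
x=-0.62: |R|=0.4441
R=1: x+1/6x²=0 ⇒ x=−6=-6.0000; min R=1−1/(4·1/6)=-0.5000>−1
Confirm numerically:
  x=-5.657: |R|=0.67661 <1
  x=-5.331: |R|=0.40559 <1
  x=-3.849: |R|=0.37987 <1
  x=-6.362: |R|=1.38384 >1
  x=-6.059: |R|=1.05958 >1
  x=-6.037: |R|=1.03723 >1
Stable set (-6.0000, 0).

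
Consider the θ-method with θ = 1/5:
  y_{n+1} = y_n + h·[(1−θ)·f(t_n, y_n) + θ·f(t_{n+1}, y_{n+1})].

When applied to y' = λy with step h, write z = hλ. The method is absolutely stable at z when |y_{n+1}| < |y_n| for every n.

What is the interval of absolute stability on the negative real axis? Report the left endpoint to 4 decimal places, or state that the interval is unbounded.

z∈(-3.3333,0).

With y'=λy (z=hλ):
  y_{n+1} = y_n + z·[4/5·y_n + 1/5·y_{n+1}] ⇒ (1 − 1/5z)y_{n+1} = (1 + 4/5z)y_n
  so R(z) = (1 + 4/5z)/(1 − 1/5z).

Solve |R(x)|<1 on ℝ⁻.
x=-0.82: |R|=0.2955
R=−1: 1+4/5x = −1+1/5x ⇒ -3/5x=2 ⇒ x=2/(-3/5)=-3.3333
Confirm numerically:
  x=-2.698: |R|=0.75240 <1
  x=-2.081: |R|=0.46943 <1
  x=-1.544: |R|=0.17971 <1
  x=-1.379: |R|=0.08089 <1
  x=-3.821: |R|=1.16585 >1
  x=-3.667: |R|=1.11550 >1
  x=-3.634: |R|=1.10447 >1
Interval (-3.3333, 0).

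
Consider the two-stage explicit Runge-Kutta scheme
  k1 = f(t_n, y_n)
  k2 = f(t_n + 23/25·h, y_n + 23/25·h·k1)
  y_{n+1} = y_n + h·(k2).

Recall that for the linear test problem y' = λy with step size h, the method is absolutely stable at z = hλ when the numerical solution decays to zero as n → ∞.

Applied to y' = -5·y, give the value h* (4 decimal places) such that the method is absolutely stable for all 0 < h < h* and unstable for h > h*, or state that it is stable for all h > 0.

Set f=λy, z=hλ:
  k1=λy_n ⇒ h·k1=z·y_n;  k2=λ(1+23/25z)y_n ⇒ h·k2=z(1+23/25z)y_n
  y_{n+1}/y_n = 1 + z(1+23/25z) = 1 + z + 23/25z²
  so R(z) = 1 + z + 23/25z².

Need |R(x)|<1, x<0.
x=-0.37: |R|=0.7559
R=1: x+23/25x²=0 ⇒ x=−25/23=-1.0870; min R=1−1/(4·23/25)=0.7283>−1
Confirm numerically:
  x=-0.643: |R|=0.73737 <1
  x=-0.485: |R|=0.73141 <1
  x=-0.448: |R|=0.73665 <1
  x=-1.622: |R|=1.79841 >1
  x=-1.221: |R|=1.15057 >1
  x=-1.140: |R|=1.05563 >1
Interval (-1.0870, 0).

(-1.0870,0); λ=-5 ⇒ h* = (25/23)/5 = 0.2174.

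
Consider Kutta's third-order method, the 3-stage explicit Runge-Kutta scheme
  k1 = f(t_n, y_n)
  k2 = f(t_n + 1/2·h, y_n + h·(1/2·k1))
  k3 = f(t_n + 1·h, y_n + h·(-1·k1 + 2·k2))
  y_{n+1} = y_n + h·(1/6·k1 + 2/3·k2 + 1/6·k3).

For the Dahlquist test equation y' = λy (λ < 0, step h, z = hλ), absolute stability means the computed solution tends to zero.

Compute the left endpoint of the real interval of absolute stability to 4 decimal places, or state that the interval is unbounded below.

left endpoint -2.5127.

With y'=λy (z=hλ):
  order 3, 3-stage ⇒ R(z)=1+z+z^2/2+z^3/6
  (e.g. R(-1.23)=0.21631, |R|=0.21631)

Find x<0 with |R(x)|<1.
x=-1.23: |R|=0.2163
|R(-2.81)|=1.5600 |R(-2.24)|=0.6044 |R(-1.25)|=0.2057
Bisect:
  x_lo=-3.1935 |R|=2.5223  x_hi=-0.3226 |R|=0.7238
  mid=-1.75804 |R|=0.11828 →hi
  mid=-2.47575 |R|=0.94021 →hi
  mid=-2.83461 |R|=1.61313 →lo
  mid=-2.65518 |R|=1.25002 →lo
  mid=-2.56547 |R|=1.08881 →lo
  mid=-2.52061 |R|=1.01298 →lo
  mid=-2.49818 |R|=0.97622 →hi
  mid=-2.50940 |R|=0.99450 →hi
  ...
  [-2.51290,-2.51273] ⇒ x*=-2.5127
Stable set (-2.5127, 0).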